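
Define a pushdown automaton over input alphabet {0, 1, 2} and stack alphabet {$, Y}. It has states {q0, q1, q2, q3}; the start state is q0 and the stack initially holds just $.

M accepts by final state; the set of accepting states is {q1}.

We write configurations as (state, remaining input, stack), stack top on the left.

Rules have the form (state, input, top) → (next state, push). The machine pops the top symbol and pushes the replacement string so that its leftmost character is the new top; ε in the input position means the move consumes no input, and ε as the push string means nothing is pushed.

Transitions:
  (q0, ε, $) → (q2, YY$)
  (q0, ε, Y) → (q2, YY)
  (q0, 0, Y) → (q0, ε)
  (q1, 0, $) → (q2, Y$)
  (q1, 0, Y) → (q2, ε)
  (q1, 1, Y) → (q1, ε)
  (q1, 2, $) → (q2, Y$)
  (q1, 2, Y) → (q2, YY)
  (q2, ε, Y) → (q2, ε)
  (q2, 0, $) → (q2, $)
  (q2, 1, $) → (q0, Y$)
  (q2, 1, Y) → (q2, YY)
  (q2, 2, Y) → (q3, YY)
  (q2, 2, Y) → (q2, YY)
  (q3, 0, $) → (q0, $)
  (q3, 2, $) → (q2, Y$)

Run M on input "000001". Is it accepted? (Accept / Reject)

Reject

No computation consumes all input and reaches a final state.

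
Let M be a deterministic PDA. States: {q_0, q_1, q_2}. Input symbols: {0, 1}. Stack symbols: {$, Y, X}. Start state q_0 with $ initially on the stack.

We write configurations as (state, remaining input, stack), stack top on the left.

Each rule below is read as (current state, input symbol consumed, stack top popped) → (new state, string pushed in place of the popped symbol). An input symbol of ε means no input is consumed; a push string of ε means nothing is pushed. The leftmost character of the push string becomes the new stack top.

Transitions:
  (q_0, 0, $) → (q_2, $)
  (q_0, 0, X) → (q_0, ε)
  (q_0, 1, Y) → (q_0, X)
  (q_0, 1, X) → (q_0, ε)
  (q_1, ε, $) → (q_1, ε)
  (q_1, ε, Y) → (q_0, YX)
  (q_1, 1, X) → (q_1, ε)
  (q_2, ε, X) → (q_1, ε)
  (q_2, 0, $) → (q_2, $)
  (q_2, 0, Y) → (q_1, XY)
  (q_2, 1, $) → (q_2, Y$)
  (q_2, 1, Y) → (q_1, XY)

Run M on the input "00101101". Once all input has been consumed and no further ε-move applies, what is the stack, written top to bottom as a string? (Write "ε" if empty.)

$

(q_0, 00101101, $) ⊢ (q_2, 0101101, $) ⊢ (q_2, 101101, $) ⊢ (q_2, 01101, Y$) ⊢ (q_1, 1101, XY$) ⊢ (q_1, 101, Y$) ⊢ (q_0, 101, YX$) ⊢ (q_0, 01, XX$) ⊢ (q_0, 1, X$) ⊢ (q_0, ε, $)
All input consumed in state q_0 with stack $.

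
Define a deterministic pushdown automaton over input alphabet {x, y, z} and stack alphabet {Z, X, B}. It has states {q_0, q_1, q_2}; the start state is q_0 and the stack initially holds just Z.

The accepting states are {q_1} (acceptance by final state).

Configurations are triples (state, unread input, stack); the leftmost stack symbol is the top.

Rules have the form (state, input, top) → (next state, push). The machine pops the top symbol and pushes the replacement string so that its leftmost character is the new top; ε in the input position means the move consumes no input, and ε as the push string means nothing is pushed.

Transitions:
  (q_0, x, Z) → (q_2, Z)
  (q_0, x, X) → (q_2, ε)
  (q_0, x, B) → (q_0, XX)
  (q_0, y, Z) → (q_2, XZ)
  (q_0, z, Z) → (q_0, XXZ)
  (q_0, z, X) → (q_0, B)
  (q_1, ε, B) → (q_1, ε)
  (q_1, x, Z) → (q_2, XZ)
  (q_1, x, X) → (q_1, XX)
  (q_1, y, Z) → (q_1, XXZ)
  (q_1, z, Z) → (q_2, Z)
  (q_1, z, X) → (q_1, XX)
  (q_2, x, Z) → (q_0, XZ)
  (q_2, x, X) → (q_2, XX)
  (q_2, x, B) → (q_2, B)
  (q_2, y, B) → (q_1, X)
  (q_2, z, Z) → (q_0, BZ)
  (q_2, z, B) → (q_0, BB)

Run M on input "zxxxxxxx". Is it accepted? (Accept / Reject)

(q_0, zxxxxxxx, Z) ⊢ (q_0, xxxxxxx, XXZ) ⊢ (q_2, xxxxxx, XZ) ⊢ (q_2, xxxxx, XXZ) ⊢ (q_2, xxxx, XXXZ) ⊢ (q_2, xxx, XXXXZ) ⊢ (q_2, xx, XXXXXZ) ⊢ (q_2, x, XXXXXXZ) ⊢ (q_2, ε, XXXXXXXZ)
All input consumed; state q_2 ∉ F and no further ε-move applies.

Reject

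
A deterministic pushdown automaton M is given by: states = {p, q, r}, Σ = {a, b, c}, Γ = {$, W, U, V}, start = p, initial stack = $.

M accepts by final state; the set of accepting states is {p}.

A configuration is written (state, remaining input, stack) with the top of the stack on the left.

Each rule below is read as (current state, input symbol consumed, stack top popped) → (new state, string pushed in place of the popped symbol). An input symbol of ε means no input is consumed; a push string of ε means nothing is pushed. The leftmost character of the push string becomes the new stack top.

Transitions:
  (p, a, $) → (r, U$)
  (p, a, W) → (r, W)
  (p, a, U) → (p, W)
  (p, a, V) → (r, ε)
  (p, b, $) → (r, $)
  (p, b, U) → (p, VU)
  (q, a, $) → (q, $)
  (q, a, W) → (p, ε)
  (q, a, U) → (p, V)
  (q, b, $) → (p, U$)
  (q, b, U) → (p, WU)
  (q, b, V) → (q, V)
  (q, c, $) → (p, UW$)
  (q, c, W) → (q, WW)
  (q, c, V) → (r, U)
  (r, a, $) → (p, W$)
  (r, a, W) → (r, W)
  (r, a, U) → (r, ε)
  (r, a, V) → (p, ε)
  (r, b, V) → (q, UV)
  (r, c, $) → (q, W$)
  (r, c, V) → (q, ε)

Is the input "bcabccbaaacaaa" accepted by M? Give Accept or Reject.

(p, bcabccbaaacaaa, $)
  read b, top $: go to r, push $ → (r, cabccbaaacaaa, $)
  read c, top $: go to q, push W$ → (q, abccbaaacaaa, W$)
  read a, top W: go to p, push ε → (p, bccbaaacaaa, $)
  read b, top $: go to r, push $ → (r, ccbaaacaaa, $)
  read c, top $: go to q, push W$ → (q, cbaaacaaa, W$)
  read c, top W: go to q, push WW → (q, baaacaaa, WW$)
No transition applies at (q, baaacaaa, WW$); input not fully consumed.

Reject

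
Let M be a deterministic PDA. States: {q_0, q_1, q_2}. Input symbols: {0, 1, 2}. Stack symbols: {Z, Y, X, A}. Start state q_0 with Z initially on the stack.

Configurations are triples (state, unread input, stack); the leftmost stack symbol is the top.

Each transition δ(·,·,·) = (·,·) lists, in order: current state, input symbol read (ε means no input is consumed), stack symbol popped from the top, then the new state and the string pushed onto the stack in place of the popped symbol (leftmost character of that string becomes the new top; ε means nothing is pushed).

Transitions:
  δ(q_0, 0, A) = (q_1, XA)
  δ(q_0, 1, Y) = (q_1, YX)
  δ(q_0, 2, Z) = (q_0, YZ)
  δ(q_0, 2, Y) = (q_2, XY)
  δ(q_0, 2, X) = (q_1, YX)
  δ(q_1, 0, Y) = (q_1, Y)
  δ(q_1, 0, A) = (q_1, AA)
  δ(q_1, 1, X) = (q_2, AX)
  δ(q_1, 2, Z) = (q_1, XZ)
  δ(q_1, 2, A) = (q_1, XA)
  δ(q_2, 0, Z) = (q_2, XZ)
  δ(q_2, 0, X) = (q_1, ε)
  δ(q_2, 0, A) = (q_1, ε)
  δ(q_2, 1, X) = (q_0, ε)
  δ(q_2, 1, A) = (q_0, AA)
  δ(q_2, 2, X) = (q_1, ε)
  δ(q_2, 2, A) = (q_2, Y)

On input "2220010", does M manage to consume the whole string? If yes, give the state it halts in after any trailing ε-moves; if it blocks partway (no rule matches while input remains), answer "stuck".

stuck

(q_0, 2220010, Z)
  read 2, top Z: go to q_0, push YZ → (q_0, 220010, YZ)
  read 2, top Y: go to q_2, push XY → (q_2, 20010, XYZ)
  read 2, top X: go to q_1, push ε → (q_1, 0010, YZ)
  read 0, top Y: go to q_1, push Y → (q_1, 010, YZ)
  read 0, top Y: go to q_1, push Y → (q_1, 10, YZ)
No transition for (q_1, 1, top Y); M blocks with input 10 remaining.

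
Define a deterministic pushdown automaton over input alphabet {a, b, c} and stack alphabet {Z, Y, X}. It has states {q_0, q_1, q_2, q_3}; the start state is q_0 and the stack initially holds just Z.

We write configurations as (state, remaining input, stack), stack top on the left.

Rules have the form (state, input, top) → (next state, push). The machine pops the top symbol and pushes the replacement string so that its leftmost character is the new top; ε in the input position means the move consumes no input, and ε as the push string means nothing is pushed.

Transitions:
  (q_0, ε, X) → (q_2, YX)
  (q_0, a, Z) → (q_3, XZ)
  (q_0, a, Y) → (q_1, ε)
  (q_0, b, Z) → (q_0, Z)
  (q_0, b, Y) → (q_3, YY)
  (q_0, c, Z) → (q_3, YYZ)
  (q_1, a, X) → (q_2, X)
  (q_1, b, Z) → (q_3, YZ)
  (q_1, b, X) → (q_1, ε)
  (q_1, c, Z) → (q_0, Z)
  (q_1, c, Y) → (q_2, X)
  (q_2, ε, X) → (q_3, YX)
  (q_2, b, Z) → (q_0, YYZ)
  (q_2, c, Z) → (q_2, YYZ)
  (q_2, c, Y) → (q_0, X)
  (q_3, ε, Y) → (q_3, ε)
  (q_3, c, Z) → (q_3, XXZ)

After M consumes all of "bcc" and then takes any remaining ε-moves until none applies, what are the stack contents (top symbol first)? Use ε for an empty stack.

(q_0, bcc, Z) ⊢ (q_0, cc, Z) ⊢ (q_3, c, YYZ) ⊢ (q_3, c, YZ) ⊢ (q_3, c, Z) ⊢ (q_3, ε, XXZ)
All input consumed in state q_3 with stack XXZ.

XXZ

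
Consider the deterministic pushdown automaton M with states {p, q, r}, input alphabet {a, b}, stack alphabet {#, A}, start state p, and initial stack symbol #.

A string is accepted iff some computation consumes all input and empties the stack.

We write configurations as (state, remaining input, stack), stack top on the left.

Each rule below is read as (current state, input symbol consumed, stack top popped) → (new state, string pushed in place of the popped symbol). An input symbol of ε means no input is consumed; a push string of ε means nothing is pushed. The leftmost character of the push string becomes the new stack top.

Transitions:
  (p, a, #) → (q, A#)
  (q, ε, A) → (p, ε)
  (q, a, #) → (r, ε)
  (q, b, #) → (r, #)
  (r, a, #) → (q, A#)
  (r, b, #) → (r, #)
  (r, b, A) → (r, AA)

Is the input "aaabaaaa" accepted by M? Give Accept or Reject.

Reject

(p, aaabaaaa, #) ⊢ (q, aabaaaa, A#) ⊢ (p, aabaaaa, #) ⊢ (q, abaaaa, A#) ⊢ (p, abaaaa, #) ⊢ (q, baaaa, A#) ⊢ (p, baaaa, #)
No transition applies at (p, baaaa, #); input not fully consumed.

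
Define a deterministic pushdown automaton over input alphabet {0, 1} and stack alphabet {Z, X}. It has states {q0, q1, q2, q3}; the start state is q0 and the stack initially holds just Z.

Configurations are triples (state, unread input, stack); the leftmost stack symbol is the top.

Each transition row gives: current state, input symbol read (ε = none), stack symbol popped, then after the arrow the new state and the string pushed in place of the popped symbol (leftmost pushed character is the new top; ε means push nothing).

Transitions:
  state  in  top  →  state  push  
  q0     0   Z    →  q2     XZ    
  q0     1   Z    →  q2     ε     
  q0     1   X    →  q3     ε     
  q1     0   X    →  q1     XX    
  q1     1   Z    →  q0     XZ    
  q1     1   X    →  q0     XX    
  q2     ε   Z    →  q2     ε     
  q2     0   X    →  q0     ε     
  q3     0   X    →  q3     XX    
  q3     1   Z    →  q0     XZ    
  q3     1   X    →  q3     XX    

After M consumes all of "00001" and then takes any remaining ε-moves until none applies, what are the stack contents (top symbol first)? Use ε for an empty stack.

(q0, 00001, Z)
  read 0, top Z: go to q2, push XZ → (q2, 0001, XZ)
  read 0, top X: go to q0, push ε → (q0, 001, Z)
  read 0, top Z: go to q2, push XZ → (q2, 01, XZ)
  read 0, top X: go to q0, push ε → (q0, 1, Z)
  read 1, top Z: go to q2, push ε → (q2, ε, ε)
All input consumed in state q2 with stack ε.

ε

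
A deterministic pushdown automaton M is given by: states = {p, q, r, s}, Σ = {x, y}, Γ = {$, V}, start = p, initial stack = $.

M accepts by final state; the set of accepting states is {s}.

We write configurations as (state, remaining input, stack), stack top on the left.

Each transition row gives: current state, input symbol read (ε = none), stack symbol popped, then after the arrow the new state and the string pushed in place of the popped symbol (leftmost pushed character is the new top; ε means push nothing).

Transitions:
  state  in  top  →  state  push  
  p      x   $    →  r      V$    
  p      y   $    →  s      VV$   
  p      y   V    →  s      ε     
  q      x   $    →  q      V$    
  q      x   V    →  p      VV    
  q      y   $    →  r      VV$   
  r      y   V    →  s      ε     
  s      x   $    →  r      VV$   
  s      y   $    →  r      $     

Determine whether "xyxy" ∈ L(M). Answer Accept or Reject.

(p, xyxy, $)
  read x, top $: go to r, push V$ → (r, yxy, V$)
  read y, top V: go to s, push ε → (s, xy, $)
  read x, top $: go to r, push VV$ → (r, y, VV$)
  read y, top V: go to s, push ε → (s, ε, V$)
All input consumed; state s ∈ F.

Accept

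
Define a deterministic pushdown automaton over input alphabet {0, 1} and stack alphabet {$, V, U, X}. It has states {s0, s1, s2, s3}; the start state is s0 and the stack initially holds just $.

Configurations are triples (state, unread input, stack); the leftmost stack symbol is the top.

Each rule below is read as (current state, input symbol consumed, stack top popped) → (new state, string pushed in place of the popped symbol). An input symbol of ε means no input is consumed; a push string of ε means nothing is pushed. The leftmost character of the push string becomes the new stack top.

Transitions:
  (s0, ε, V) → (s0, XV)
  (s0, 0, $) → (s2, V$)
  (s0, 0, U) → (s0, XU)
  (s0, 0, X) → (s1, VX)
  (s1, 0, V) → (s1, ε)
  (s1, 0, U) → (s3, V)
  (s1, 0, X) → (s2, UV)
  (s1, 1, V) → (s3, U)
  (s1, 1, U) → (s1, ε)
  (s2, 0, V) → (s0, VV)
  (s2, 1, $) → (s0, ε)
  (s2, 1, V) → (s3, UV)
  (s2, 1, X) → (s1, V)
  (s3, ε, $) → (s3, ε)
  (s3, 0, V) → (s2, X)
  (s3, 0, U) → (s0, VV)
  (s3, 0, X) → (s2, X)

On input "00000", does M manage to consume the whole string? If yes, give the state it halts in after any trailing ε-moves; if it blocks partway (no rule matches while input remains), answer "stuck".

s2

(s0, 00000, $) ⊢ (s2, 0000, V$) ⊢ (s0, 000, VV$) ⊢ (s0, 000, XVV$) ⊢ (s1, 00, VXVV$) ⊢ (s1, 0, XVV$) ⊢ (s2, ε, UVVV$)
All input consumed; M is in state s2.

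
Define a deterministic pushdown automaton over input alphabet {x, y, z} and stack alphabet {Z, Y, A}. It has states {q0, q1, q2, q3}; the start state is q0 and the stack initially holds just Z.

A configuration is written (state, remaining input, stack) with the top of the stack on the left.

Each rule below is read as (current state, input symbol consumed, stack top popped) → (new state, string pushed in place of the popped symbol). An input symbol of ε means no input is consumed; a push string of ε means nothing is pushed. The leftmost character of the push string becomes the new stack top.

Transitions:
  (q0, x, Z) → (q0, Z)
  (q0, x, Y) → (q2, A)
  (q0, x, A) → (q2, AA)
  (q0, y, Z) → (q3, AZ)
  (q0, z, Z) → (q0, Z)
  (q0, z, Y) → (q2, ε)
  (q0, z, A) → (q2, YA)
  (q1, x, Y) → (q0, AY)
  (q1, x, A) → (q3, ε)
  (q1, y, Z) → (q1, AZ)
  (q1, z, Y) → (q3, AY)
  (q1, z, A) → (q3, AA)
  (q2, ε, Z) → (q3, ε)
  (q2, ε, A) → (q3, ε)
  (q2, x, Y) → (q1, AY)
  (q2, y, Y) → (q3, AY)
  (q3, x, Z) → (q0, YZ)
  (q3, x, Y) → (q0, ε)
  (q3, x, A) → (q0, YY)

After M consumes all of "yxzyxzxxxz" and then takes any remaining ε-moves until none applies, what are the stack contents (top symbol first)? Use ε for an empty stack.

(q0, yxzyxzxxxz, Z)
  read y, top Z: go to q3, push AZ → (q3, xzyxzxxxz, AZ)
  read x, top A: go to q0, push YY → (q0, zyxzxxxz, YYZ)
  read z, top Y: go to q2, push ε → (q2, yxzxxxz, YZ)
  read y, top Y: go to q3, push AY → (q3, xzxxxz, AYZ)
  read x, top A: go to q0, push YY → (q0, zxxxz, YYYZ)
  read z, top Y: go to q2, push ε → (q2, xxxz, YYZ)
  read x, top Y: go to q1, push AY → (q1, xxz, AYYZ)
  read x, top A: go to q3, push ε → (q3, xz, YYZ)
  read x, top Y: go to q0, push ε → (q0, z, YZ)
  read z, top Y: go to q2, push ε → (q2, ε, Z)
  ε-move, top Z: go to q3, push ε → (q3, ε, ε)
All input consumed in state q3 with stack ε.

ε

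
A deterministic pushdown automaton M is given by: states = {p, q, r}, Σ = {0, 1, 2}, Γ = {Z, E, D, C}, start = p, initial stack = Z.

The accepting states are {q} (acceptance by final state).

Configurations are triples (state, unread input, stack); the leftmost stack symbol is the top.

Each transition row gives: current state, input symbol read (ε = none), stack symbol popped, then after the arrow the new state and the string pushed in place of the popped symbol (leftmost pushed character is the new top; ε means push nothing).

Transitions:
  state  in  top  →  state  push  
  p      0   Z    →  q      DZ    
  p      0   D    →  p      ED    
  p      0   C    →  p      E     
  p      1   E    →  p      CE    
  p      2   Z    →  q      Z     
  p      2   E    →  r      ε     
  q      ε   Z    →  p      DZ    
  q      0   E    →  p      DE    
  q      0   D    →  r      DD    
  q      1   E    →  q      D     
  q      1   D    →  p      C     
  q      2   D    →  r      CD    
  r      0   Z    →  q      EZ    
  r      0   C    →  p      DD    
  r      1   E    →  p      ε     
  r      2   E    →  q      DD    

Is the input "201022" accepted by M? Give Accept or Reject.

(p, 201022, Z)
  read 2, top Z: go to q, push Z → (q, 01022, Z)
  ε-move, top Z: go to p, push DZ → (p, 01022, DZ)
  read 0, top D: go to p, push ED → (p, 1022, EDZ)
  read 1, top E: go to p, push CE → (p, 022, CEDZ)
  read 0, top C: go to p, push E → (p, 22, EEDZ)
  read 2, top E: go to r, push ε → (r, 2, EDZ)
  read 2, top E: go to q, push DD → (q, ε, DDDZ)
All input consumed; state q ∈ F.

Accept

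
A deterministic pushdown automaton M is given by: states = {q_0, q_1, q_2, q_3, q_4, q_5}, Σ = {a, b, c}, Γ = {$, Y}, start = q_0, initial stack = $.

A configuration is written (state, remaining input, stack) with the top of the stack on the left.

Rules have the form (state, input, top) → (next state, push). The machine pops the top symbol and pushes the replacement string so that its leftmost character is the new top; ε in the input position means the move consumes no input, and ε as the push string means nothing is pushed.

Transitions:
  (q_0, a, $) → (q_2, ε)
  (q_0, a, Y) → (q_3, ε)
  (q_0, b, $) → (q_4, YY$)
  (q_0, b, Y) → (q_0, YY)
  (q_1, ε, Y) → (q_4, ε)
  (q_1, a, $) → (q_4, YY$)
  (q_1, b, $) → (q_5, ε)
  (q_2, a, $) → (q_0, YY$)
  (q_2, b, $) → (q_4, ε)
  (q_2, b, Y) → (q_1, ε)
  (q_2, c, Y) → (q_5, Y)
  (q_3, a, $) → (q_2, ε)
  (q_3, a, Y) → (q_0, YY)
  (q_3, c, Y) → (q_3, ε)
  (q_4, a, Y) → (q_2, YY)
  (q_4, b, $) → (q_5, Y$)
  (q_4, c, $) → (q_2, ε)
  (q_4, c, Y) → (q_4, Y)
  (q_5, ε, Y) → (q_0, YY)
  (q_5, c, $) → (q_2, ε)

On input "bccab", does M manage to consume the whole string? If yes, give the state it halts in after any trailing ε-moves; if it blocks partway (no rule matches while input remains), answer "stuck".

(q_0, bccab, $)
  read b, top $: go to q_4, push YY$ → (q_4, ccab, YY$)
  read c, top Y: go to q_4, push Y → (q_4, cab, YY$)
  read c, top Y: go to q_4, push Y → (q_4, ab, YY$)
  read a, top Y: go to q_2, push YY → (q_2, b, YYY$)
  read b, top Y: go to q_1, push ε → (q_1, ε, YY$)
  ε-move, top Y: go to q_4, push ε → (q_4, ε, Y$)
All input consumed; M is in state q_4.

q_4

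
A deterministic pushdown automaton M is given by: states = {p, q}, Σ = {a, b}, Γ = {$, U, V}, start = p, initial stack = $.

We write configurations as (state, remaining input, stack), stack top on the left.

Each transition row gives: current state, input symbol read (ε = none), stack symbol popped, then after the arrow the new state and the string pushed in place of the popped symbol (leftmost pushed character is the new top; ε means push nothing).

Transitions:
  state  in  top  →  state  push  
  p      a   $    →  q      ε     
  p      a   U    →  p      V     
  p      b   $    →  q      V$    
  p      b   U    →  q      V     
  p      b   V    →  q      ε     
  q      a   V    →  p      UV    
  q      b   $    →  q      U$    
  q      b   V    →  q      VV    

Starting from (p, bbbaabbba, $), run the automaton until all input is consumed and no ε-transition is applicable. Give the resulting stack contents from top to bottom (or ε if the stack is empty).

UVVVVV$

(p, bbbaabbba, $)
  read b, top $: go to q, push V$ → (q, bbaabbba, V$)
  read b, top V: go to q, push VV → (q, baabbba, VV$)
  read b, top V: go to q, push VV → (q, aabbba, VVV$)
  read a, top V: go to p, push UV → (p, abbba, UVVV$)
  read a, top U: go to p, push V → (p, bbba, VVVV$)
  read b, top V: go to q, push ε → (q, bba, VVV$)
  read b, top V: go to q, push VV → (q, ba, VVVV$)
  read b, top V: go to q, push VV → (q, a, VVVVV$)
  read a, top V: go to p, push UV → (p, ε, UVVVVV$)
All input consumed in state p with stack UVVVVV$.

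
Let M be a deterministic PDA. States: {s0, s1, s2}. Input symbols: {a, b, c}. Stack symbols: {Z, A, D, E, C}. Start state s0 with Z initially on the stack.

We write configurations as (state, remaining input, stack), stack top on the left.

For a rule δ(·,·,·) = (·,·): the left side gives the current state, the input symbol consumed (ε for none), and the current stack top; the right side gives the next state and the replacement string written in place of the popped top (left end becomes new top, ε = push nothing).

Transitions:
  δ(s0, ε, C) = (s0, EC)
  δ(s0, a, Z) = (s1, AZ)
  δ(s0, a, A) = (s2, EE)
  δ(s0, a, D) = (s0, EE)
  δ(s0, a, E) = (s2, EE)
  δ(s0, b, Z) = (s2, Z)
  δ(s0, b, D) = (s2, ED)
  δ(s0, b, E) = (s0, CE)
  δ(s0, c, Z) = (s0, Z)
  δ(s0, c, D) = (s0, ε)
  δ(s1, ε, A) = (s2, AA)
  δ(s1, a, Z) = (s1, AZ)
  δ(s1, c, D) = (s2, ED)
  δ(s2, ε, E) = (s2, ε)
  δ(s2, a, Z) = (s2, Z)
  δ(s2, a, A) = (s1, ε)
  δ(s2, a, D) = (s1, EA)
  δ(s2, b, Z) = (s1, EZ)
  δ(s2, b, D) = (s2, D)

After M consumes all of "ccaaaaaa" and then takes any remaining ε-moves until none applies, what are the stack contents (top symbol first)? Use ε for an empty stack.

AAZ

(s0, ccaaaaaa, Z)
  read c, top Z: go to s0, push Z → (s0, caaaaaa, Z)
  read c, top Z: go to s0, push Z → (s0, aaaaaa, Z)
  read a, top Z: go to s1, push AZ → (s1, aaaaa, AZ)
  ε-move, top A: go to s2, push AA → (s2, aaaaa, AAZ)
  read a, top A: go to s1, push ε → (s1, aaaa, AZ)
  ε-move, top A: go to s2, push AA → (s2, aaaa, AAZ)
  read a, top A: go to s1, push ε → (s1, aaa, AZ)
  ε-move, top A: go to s2, push AA → (s2, aaa, AAZ)
  read a, top A: go to s1, push ε → (s1, aa, AZ)
  ε-move, top A: go to s2, push AA → (s2, aa, AAZ)
  read a, top A: go to s1, push ε → (s1, a, AZ)
  ε-move, top A: go to s2, push AA → (s2, a, AAZ)
  read a, top A: go to s1, push ε → (s1, ε, AZ)
  ε-move, top A: go to s2, push AA → (s2, ε, AAZ)
All input consumed in state s2 with stack AAZ.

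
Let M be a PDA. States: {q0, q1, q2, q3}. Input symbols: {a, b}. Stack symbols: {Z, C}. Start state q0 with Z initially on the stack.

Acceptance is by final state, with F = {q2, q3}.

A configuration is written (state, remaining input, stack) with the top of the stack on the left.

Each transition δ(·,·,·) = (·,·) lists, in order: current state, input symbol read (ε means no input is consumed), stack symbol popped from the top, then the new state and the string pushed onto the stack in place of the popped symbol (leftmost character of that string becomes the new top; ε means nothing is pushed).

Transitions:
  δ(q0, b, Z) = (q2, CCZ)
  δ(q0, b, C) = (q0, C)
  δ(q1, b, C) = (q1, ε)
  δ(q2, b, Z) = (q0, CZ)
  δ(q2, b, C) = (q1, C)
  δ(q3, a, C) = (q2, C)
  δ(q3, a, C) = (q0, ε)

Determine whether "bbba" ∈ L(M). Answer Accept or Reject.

Reject

No computation consumes all input and reaches a final state.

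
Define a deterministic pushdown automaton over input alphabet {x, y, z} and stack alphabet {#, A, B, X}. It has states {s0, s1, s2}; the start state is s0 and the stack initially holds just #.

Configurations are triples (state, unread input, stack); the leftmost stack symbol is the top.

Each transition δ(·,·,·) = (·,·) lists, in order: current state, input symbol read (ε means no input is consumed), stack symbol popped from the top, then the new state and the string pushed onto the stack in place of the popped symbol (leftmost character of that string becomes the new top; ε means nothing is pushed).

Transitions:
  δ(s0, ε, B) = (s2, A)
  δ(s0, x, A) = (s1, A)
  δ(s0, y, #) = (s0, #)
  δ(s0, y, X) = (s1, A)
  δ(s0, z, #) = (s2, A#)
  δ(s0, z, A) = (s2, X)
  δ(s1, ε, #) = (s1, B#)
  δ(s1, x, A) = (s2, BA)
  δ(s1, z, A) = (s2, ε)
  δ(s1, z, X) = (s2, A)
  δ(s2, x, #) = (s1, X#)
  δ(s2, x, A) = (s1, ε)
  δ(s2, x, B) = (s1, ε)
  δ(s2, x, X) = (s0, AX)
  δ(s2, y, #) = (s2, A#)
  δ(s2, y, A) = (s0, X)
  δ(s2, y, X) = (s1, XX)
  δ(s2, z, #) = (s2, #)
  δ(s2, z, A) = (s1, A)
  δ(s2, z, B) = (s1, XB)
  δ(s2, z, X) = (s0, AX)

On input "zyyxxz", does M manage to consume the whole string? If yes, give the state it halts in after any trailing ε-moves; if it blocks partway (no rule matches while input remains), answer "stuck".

s2

(s0, zyyxxz, #) ⊢ (s2, yyxxz, A#) ⊢ (s0, yxxz, X#) ⊢ (s1, xxz, A#) ⊢ (s2, xz, BA#) ⊢ (s1, z, A#) ⊢ (s2, ε, #)
All input consumed; M is in state s2.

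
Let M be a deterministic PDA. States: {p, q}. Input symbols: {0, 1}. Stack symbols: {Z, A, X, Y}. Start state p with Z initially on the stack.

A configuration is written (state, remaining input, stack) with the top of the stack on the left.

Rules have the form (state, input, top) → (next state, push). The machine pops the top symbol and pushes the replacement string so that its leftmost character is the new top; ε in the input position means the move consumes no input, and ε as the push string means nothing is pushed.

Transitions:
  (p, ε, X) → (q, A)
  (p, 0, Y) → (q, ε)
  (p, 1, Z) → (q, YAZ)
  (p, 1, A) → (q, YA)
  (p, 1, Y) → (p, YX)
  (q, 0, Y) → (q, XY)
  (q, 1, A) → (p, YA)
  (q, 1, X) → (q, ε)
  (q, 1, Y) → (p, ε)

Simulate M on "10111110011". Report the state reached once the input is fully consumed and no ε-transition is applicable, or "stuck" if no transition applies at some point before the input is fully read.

stuck

(p, 10111110011, Z)
  read 1, top Z: go to q, push YAZ → (q, 0111110011, YAZ)
  read 0, top Y: go to q, push XY → (q, 111110011, XYAZ)
  read 1, top X: go to q, push ε → (q, 11110011, YAZ)
  read 1, top Y: go to p, push ε → (p, 1110011, AZ)
  read 1, top A: go to q, push YA → (q, 110011, YAZ)
  read 1, top Y: go to p, push ε → (p, 10011, AZ)
  read 1, top A: go to q, push YA → (q, 0011, YAZ)
  read 0, top Y: go to q, push XY → (q, 011, XYAZ)
No transition for (q, 0, top X); M blocks with input 011 remaining.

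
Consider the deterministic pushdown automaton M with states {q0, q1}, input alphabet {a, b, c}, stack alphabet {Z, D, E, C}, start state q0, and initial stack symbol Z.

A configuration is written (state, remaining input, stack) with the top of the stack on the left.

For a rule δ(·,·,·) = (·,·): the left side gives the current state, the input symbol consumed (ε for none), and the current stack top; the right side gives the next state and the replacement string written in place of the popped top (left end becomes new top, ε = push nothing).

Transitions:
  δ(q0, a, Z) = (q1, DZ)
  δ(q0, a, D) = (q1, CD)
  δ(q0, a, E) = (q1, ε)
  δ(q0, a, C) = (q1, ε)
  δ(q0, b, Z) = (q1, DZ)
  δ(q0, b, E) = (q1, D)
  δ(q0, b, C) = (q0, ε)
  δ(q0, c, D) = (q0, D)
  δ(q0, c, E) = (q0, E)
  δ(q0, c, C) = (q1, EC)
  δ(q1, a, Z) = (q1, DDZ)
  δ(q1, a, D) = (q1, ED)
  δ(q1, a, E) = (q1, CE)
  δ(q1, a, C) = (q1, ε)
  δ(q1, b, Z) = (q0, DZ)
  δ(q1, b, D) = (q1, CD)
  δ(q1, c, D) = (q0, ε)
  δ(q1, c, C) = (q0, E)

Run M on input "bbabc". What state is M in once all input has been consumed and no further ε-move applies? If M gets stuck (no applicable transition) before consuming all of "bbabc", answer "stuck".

q0

(q0, bbabc, Z) ⊢ (q1, babc, DZ) ⊢ (q1, abc, CDZ) ⊢ (q1, bc, DZ) ⊢ (q1, c, CDZ) ⊢ (q0, ε, EDZ)
All input consumed; M is in state q0.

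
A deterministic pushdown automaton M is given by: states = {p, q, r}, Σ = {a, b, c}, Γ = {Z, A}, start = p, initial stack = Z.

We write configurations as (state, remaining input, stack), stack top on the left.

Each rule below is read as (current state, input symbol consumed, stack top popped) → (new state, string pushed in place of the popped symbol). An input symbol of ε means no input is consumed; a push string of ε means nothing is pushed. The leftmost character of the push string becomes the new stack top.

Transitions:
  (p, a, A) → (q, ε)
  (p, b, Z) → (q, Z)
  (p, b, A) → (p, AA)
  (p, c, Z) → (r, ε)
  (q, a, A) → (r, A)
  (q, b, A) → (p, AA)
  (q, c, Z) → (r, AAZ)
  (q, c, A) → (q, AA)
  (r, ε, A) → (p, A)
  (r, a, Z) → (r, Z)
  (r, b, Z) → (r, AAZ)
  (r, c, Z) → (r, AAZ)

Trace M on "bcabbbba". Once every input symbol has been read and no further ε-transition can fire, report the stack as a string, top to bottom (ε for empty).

(p, bcabbbba, Z) ⊢ (q, cabbbba, Z) ⊢ (r, abbbba, AAZ) ⊢ (p, abbbba, AAZ) ⊢ (q, bbbba, AZ) ⊢ (p, bbba, AAZ) ⊢ (p, bba, AAAZ) ⊢ (p, ba, AAAAZ) ⊢ (p, a, AAAAAZ) ⊢ (q, ε, AAAAZ)
All input consumed in state q with stack AAAAZ.

AAAAZ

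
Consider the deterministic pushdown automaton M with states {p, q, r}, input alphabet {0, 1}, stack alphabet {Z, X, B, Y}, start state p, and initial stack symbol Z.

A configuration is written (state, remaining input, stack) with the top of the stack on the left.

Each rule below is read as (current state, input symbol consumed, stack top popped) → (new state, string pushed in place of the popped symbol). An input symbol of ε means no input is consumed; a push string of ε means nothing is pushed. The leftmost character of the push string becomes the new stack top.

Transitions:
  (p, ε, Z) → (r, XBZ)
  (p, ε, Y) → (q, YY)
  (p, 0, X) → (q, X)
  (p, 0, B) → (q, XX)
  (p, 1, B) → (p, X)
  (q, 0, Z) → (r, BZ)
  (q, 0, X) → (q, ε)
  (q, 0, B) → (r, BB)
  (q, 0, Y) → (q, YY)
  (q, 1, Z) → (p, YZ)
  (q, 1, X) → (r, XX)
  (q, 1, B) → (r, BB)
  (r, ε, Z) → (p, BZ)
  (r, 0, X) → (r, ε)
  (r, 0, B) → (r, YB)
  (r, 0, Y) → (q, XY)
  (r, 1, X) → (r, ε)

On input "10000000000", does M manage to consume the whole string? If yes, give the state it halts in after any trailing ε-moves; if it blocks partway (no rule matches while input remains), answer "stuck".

q

(p, 10000000000, Z)
  ε-move, top Z: go to r, push XBZ → (r, 10000000000, XBZ)
  read 1, top X: go to r, push ε → (r, 0000000000, BZ)
  read 0, top B: go to r, push YB → (r, 000000000, YBZ)
  read 0, top Y: go to q, push XY → (q, 00000000, XYBZ)
  read 0, top X: go to q, push ε → (q, 0000000, YBZ)
  read 0, top Y: go to q, push YY → (q, 000000, YYBZ)
  read 0, top Y: go to q, push YY → (q, 00000, YYYBZ)
  read 0, top Y: go to q, push YY → (q, 0000, YYYYBZ)
  read 0, top Y: go to q, push YY → (q, 000, YYYYYBZ)
  read 0, top Y: go to q, push YY → (q, 00, YYYYYYBZ)
  read 0, top Y: go to q, push YY → (q, 0, YYYYYYYBZ)
  read 0, top Y: go to q, push YY → (q, ε, YYYYYYYYBZ)
All input consumed; M is in state q.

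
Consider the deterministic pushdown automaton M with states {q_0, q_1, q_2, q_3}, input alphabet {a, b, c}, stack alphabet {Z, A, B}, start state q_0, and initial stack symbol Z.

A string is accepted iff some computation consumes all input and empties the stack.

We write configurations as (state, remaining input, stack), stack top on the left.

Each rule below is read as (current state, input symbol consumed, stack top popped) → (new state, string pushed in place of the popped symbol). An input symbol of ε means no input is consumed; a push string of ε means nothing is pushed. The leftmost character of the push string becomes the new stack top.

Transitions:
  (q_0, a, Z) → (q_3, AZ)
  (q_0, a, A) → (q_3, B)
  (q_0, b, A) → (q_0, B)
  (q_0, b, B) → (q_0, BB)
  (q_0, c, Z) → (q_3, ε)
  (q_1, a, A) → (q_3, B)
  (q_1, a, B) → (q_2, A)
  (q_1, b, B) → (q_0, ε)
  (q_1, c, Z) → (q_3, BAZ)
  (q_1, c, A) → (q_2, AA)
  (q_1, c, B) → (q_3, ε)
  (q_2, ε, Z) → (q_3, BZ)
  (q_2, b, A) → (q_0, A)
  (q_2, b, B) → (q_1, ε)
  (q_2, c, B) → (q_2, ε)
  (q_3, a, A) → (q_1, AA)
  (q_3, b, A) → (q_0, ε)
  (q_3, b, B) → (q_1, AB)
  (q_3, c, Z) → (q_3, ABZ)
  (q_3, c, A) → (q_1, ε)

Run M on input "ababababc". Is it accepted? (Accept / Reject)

(q_0, ababababc, Z) ⊢ (q_3, babababc, AZ) ⊢ (q_0, abababc, Z) ⊢ (q_3, bababc, AZ) ⊢ (q_0, ababc, Z) ⊢ (q_3, babc, AZ) ⊢ (q_0, abc, Z) ⊢ (q_3, bc, AZ) ⊢ (q_0, c, Z) ⊢ (q_3, ε, ε)
All input consumed and the stack is empty.

Accept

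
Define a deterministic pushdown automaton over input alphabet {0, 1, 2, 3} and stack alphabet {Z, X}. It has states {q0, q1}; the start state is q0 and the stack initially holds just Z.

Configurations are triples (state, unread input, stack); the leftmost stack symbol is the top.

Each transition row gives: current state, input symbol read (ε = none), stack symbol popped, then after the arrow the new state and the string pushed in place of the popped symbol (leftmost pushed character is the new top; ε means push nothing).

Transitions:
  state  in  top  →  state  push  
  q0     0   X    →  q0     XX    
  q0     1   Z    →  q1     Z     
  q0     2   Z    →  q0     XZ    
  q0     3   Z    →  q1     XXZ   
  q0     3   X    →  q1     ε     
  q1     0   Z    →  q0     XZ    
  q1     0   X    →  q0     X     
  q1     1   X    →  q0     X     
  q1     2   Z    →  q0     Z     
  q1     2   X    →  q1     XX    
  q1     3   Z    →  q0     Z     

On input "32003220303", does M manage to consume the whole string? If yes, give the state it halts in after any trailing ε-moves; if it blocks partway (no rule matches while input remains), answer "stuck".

(q0, 32003220303, Z) ⊢ (q1, 2003220303, XXZ) ⊢ (q1, 003220303, XXXZ) ⊢ (q0, 03220303, XXXZ) ⊢ (q0, 3220303, XXXXZ) ⊢ (q1, 220303, XXXZ) ⊢ (q1, 20303, XXXXZ) ⊢ (q1, 0303, XXXXXZ) ⊢ (q0, 303, XXXXXZ) ⊢ (q1, 03, XXXXZ) ⊢ (q0, 3, XXXXZ) ⊢ (q1, ε, XXXZ)
All input consumed; M is in state q1.

q1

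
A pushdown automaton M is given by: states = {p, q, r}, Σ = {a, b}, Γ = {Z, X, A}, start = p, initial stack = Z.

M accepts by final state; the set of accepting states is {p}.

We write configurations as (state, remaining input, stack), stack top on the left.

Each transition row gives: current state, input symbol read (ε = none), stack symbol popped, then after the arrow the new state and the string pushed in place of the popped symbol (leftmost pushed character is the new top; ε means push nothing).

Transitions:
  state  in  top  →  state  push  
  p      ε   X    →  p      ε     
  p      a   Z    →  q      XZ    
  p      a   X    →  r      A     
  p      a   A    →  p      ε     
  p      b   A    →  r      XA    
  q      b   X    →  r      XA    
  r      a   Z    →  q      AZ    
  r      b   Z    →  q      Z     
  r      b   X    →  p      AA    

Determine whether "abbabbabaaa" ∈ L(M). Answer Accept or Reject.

Reject

No computation consumes all input and reaches a final state.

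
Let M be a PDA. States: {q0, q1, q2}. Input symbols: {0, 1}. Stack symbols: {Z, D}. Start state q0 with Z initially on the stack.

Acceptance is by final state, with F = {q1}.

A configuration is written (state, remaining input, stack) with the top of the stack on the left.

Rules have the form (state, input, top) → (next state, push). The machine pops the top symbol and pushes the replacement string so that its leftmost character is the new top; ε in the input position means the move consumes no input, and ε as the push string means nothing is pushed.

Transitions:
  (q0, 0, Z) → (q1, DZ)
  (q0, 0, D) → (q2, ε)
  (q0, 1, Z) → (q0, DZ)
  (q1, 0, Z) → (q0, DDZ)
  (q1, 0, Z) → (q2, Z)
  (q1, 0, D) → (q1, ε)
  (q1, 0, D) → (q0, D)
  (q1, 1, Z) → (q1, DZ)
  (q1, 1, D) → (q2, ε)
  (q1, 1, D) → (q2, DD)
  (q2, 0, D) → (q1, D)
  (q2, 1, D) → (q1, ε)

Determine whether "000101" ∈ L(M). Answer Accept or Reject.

No computation consumes all input and reaches a final state.

Reject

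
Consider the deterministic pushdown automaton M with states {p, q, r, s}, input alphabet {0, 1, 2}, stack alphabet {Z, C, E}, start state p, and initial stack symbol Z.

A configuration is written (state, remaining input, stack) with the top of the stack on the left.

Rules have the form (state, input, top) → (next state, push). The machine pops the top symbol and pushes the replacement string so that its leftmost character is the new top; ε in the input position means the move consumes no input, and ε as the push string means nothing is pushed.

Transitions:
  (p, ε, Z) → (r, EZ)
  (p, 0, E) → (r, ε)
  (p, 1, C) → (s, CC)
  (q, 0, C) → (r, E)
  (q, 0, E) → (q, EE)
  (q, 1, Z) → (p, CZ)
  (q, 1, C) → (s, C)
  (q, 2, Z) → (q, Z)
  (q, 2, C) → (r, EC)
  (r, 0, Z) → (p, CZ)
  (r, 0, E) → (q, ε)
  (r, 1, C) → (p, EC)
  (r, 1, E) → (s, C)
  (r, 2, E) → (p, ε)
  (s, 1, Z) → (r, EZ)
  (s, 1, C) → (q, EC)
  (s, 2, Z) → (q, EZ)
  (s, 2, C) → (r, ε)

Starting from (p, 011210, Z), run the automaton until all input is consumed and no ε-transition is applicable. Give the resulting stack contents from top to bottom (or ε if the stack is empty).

(p, 011210, Z) ⊢ (r, 011210, EZ) ⊢ (q, 11210, Z) ⊢ (p, 1210, CZ) ⊢ (s, 210, CCZ) ⊢ (r, 10, CZ) ⊢ (p, 0, ECZ) ⊢ (r, ε, CZ)
All input consumed in state r with stack CZ.

CZ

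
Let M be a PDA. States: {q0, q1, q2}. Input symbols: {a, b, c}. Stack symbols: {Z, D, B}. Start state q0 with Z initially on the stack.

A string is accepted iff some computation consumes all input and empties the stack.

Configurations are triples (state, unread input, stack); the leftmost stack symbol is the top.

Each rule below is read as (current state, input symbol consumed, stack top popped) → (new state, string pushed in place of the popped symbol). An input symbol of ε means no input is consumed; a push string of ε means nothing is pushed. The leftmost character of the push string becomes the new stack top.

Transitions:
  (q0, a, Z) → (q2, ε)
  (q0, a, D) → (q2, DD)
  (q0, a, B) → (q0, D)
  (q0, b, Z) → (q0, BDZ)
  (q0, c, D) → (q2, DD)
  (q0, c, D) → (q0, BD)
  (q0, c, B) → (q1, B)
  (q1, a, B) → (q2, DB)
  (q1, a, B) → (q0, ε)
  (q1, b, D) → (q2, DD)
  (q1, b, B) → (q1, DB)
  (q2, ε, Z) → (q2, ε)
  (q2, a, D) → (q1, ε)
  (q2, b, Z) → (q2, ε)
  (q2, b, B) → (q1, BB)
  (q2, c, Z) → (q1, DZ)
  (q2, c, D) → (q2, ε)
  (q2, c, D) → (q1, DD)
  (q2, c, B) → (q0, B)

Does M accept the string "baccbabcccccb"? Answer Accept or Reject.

One accepting computation: (q0, baccbabcccccb, Z) ⊢ (q0, accbabcccccb, BDZ) ⊢ (q0, ccbabcccccb, DDZ) ⊢ (q2, cbabcccccb, DDDZ) ⊢ (q1, babcccccb, DDDDZ) ⊢ (q2, abcccccb, DDDDDZ) ⊢ (q1, bcccccb, DDDDZ) ⊢ (q2, cccccb, DDDDDZ) ⊢ (q2, ccccb, DDDDZ) ⊢ (q2, cccb, DDDZ) ⊢ (q2, ccb, DDZ) ⊢ (q2, cb, DZ) ⊢ (q2, b, Z) ⊢ (q2, ε, ε)
All input consumed and the stack is empty.

Accept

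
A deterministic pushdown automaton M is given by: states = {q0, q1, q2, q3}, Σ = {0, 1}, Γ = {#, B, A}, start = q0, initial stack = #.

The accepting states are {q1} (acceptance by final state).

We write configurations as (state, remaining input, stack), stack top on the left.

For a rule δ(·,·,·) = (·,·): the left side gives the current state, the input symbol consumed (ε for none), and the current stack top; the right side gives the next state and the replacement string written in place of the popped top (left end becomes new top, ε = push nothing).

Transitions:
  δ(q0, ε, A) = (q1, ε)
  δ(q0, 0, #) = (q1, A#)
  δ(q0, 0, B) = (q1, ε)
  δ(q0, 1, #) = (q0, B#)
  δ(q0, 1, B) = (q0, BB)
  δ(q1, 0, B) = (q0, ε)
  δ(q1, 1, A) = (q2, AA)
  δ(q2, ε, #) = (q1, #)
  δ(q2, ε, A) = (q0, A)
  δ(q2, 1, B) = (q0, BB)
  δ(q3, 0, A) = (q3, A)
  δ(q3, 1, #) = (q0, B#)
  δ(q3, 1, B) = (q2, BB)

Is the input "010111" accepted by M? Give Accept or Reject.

Reject

(q0, 010111, #)
  read 0, top #: go to q1, push A# → (q1, 10111, A#)
  read 1, top A: go to q2, push AA → (q2, 0111, AA#)
  ε-move, top A: go to q0, push A → (q0, 0111, AA#)
  ε-move, top A: go to q1, push ε → (q1, 0111, A#)
No transition applies at (q1, 0111, A#); input not fully consumed.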